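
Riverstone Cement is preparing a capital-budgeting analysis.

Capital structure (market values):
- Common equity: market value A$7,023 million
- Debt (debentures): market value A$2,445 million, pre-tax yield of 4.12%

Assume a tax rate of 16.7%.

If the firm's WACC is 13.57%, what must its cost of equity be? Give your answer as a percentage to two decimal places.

Total capital V = 7023 + 2445 = 9468.
Equity weight = 7023/9468 = 0.7418.
Debentures weight = 2445/9468 = 0.2582.
Debt contribution = 0.2582 × 4.12% × (1 − 16.7%) = 0.8863%.
Required equity contribution = 13.57% − 0.8863% = 12.6837%.
Re = 12.6837% / 0.7418 = 17.0995%.

17.10%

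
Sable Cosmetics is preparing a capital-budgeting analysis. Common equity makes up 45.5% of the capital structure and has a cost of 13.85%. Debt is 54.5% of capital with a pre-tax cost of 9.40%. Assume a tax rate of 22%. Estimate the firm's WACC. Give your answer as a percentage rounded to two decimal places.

After-tax cost of debt = 9.4% × (1 − 22%) = 7.3320%.
WACC = 0.455 × 13.8500% + 0.545 × 7.3320% = 10.2977%.

10.30%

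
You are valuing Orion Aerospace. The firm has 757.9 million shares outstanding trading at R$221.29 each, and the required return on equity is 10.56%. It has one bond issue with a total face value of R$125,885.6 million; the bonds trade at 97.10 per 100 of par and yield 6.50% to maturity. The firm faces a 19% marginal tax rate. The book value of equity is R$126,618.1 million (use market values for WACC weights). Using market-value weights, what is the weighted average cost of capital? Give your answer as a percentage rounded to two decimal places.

Market value of equity E = 221.29 × 757.9m = 167715.691m. Market value of debt D = 125885.6m × 97.1/100 = 122234.9176m.
Total capital V = 167715.691 + 122234.9176 = 289950.6086.
Equity: weight = 167715.691/289950.6086 = 0.5784; cost = 10.56%.
Bonds outstanding: weight = 122234.9176/289950.6086 = 0.4216; after-tax cost = 6.5% × (1 − 19%) = 5.2650%.
WACC = 0.5784 × 10.5600% + 0.4216 × 5.2650% = 8.3278%.

8.33%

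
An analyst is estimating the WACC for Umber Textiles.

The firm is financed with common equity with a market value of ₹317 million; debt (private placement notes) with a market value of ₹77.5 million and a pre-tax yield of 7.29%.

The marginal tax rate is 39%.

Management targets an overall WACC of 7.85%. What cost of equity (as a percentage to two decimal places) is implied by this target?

Total capital V = 317 + 77.5 = 394.5.
Equity weight = 317/394.5 = 0.8035.
Private placement notes weight = 77.5/394.5 = 0.1965.
Debt contribution = 0.1965 × 7.29% × (1 − 39%) = 0.8736%.
Required equity contribution = 7.85% − 0.8736% = 6.9764%.
Re = 6.9764% / 0.8035 = 8.6820%.

8.68%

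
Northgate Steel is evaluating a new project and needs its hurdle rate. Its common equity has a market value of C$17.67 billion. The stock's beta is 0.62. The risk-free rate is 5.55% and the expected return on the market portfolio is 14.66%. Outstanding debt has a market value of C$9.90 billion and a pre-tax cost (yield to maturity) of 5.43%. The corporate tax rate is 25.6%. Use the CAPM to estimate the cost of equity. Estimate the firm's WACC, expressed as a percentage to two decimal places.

Market risk premium = 14.66% − 5.55% = 9.11%.
Cost of equity via CAPM: Re = 5.55% + 0.62 × 9.11% = 11.1982%.
Total capital V = 17.67 + 9.9 = 27.57.
Equity: weight = 17.67/27.57 = 0.6409; cost = 11.1982%.
Debt: weight = 9.9/27.57 = 0.3591; after-tax cost = 5.43% × (1 − 25.6%) = 4.0399%.
WACC = 0.6409 × 11.1982% + 0.3591 × 4.0399% = 8.6278%.

8.63%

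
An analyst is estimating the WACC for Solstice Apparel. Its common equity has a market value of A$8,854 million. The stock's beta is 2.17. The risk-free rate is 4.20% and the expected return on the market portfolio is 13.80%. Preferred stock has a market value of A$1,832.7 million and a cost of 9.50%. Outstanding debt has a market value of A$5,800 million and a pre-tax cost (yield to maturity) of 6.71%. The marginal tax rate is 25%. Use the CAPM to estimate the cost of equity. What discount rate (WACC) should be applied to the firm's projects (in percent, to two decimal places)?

Market risk premium = 13.8% − 4.2% = 9.6%.
Cost of equity via CAPM: Re = 4.2% + 2.17 × 9.6% = 25.0320%.
Total capital V = 8854 + 1832.7 + 5800 = 16486.7.
Equity: weight = 8854/16486.7 = 0.5370; cost = 25.032%.
Preferred: weight = 1832.7/16486.7 = 0.1112; cost = 9.5%.
Debt: weight = 5800/16486.7 = 0.3518; after-tax cost = 6.71% × (1 − 25%) = 5.0325%.
WACC = 0.5370 × 25.0320% + 0.1112 × 9.5000% + 0.3518 × 5.0325% = 16.2696%.

16.27%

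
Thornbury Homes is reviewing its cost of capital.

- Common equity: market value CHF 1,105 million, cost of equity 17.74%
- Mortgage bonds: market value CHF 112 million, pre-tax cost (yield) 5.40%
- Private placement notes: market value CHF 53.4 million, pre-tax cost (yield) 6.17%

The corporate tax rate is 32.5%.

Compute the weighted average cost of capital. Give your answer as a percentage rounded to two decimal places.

15.93%

Total capital V = 1105 + 112 + 53.4 = 1270.4.
Equity: weight = 1105/1270.4 = 0.8698; cost = 17.74%.
Mortgage bonds: weight = 112/1270.4 = 0.0882; after-tax cost = 5.4% × (1 − 32.5%) = 3.6450%.
Private placement notes: weight = 53.4/1270.4 = 0.0420; after-tax cost = 6.17% × (1 − 32.5%) = 4.1648%.
WACC = 0.8698 × 17.7400% + 0.0882 × 3.6450% + 0.0420 × 4.1648% = 15.9267%.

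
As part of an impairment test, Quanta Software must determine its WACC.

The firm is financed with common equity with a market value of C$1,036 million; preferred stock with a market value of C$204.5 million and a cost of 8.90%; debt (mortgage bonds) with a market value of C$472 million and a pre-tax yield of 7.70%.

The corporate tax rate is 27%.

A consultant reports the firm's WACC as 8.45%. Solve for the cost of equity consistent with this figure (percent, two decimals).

9.65%

Total capital V = 1036 + 204.5 + 472 = 1712.5.
Equity weight = 1036/1712.5 = 0.6050.
Preferred weight = 204.5/1712.5 = 0.1194.
Mortgage bonds weight = 472/1712.5 = 0.2756.
Debt contribution = 0.2756 × 7.7% × (1 − 27%) = 1.5493%.
Preferred contribution = 0.1194 × 8.9% = 1.0628%.
Required equity contribution = 8.45% − 2.6121% = 5.8379%.
Re = 5.8379% / 0.6050 = 9.6501%.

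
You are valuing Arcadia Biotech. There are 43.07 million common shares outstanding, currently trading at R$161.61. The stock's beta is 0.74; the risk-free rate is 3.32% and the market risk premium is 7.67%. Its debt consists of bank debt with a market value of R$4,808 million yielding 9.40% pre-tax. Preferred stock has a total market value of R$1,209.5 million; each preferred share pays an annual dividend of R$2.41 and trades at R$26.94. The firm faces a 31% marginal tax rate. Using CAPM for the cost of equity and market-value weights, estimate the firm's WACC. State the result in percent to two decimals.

Cost of equity via CAPM: Re = 3.32% + 0.74 × 7.67% = 8.9958%.
Cost of preferred: Rp = 2.41 / 26.94 = 8.9458%.
Market value of equity E = 161.61 × 43.07m = 6960.5427m.
Total capital V = 6960.5427 + 1209.5 + 4808 = 12978.0427.
Equity: weight = 6960.5427/12978.0427 = 0.5363; cost = 8.9958%.
Preferred: weight = 1209.5/12978.0427 = 0.0932; cost = 8.9458%.
Bank debt: weight = 4808/12978.0427 = 0.3705; after-tax cost = 9.4% × (1 − 31%) = 6.4860%.
WACC = 0.5363 × 8.9958% + 0.0932 × 8.9458% + 0.3705 × 6.4860% = 8.0613%.

8.06%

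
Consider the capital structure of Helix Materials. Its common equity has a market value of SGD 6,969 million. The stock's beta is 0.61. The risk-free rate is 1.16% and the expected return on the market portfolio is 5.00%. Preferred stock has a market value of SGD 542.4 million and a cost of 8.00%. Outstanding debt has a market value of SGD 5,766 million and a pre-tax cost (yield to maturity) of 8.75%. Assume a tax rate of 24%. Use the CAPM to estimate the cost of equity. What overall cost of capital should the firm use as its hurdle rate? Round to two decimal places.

Market risk premium = 5.0% − 1.16% = 3.84%.
Cost of equity via CAPM: Re = 1.16% + 0.61 × 3.84% = 3.5024%.
Total capital V = 6969 + 542.4 + 5766 = 13277.4.
Equity: weight = 6969/13277.4 = 0.5249; cost = 3.5024%.
Preferred: weight = 542.4/13277.4 = 0.0409; cost = 8%.
Debt: weight = 5766/13277.4 = 0.4343; after-tax cost = 8.75% × (1 − 24%) = 6.6500%.
WACC = 0.5249 × 3.5024% + 0.0409 × 8.0000% + 0.4343 × 6.6500% = 5.0530%.

5.05%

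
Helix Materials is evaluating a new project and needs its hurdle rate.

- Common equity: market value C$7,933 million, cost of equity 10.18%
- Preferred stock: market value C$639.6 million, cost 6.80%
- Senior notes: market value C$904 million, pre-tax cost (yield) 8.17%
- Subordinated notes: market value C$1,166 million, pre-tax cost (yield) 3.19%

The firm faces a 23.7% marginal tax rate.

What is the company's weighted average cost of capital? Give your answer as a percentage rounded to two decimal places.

8.79%

Total capital V = 7933 + 639.6 + 904 + 1166 = 10642.6.
Equity: weight = 7933/10642.6 = 0.7454; cost = 10.18%.
Preferred: weight = 639.6/10642.6 = 0.0601; cost = 6.8%.
Senior notes: weight = 904/10642.6 = 0.0849; after-tax cost = 8.17% × (1 − 23.7%) = 6.2337%.
Subordinated notes: weight = 1166/10642.6 = 0.1096; after-tax cost = 3.19% × (1 − 23.7%) = 2.4340%.
WACC = 0.7454 × 10.1800% + 0.0601 × 6.8000% + 0.0849 × 6.2337% + 0.1096 × 2.4340% = 8.7930%.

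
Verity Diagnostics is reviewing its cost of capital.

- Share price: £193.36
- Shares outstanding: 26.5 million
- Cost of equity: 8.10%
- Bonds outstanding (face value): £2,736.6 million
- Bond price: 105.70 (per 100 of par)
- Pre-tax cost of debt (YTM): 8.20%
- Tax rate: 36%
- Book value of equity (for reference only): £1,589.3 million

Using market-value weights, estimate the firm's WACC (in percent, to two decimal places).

Market value of equity E = 193.36 × 26.5m = 5124.04m. Market value of debt D = 2736.6m × 105.7/100 = 2892.5862m.
Total capital V = 5124.04 + 2892.5862 = 8016.6262.
Equity: weight = 5124.04/8016.6262 = 0.6392; cost = 8.1%.
Bonds outstanding: weight = 2892.5862/8016.6262 = 0.3608; after-tax cost = 8.2% × (1 − 36%) = 5.2480%.
WACC = 0.6392 × 8.1000% + 0.3608 × 5.2480% = 7.0709%.

7.07%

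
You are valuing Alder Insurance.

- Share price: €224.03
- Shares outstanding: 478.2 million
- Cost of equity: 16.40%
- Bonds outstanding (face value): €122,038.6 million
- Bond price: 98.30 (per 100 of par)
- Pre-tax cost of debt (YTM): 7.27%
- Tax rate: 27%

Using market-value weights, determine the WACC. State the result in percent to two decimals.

Market value of equity E = 224.03 × 478.2m = 107131.146m. Market value of debt D = 122038.6m × 98.3/100 = 119963.9438m.
Total capital V = 107131.146 + 119963.9438 = 227095.0898.
Equity: weight = 107131.146/227095.0898 = 0.4717; cost = 16.4%.
Bonds outstanding: weight = 119963.9438/227095.0898 = 0.5283; after-tax cost = 7.27% × (1 − 27%) = 5.3071%.
WACC = 0.4717 × 16.4000% + 0.5283 × 5.3071% = 10.5401%.

10.54%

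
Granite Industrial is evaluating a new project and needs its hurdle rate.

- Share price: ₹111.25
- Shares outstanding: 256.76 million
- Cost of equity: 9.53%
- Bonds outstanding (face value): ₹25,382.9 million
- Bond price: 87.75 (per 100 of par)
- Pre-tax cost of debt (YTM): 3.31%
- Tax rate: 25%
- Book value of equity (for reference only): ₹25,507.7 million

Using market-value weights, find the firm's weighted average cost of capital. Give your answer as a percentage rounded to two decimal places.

Market value of equity E = 111.25 × 256.76m = 28564.55m. Market value of debt D = 25382.9m × 87.75/100 = 22273.49475m.
Total capital V = 28564.55 + 22273.49475 = 50838.04475.
Equity: weight = 28564.55/50838.04475 = 0.5619; cost = 9.53%.
Bonds outstanding: weight = 22273.49475/50838.04475 = 0.4381; after-tax cost = 3.31% × (1 − 25%) = 2.4825%.
WACC = 0.5619 × 9.5300% + 0.4381 × 2.4825% = 6.4423%.

6.44%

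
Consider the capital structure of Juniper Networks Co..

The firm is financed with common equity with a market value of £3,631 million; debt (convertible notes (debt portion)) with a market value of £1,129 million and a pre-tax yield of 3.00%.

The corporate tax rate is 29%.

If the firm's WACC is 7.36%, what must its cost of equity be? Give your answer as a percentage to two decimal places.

Total capital V = 3631 + 1129 = 4760.
Equity weight = 3631/4760 = 0.7628.
Convertible notes (debt portion) weight = 1129/4760 = 0.2372.
Debt contribution = 0.2372 × 3% × (1 − 29%) = 0.5052%.
Required equity contribution = 7.36% − 0.5052% = 6.8548%.
Re = 6.8548% / 0.7628 = 8.9862%.

8.99%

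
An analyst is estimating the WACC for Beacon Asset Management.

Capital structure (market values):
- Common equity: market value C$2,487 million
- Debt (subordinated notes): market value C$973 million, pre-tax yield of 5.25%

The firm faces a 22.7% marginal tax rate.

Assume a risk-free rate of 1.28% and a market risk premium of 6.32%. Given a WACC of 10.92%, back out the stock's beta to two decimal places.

1.95

Total capital V = 2487 + 973 = 3460.
Equity weight = 2487/3460 = 0.7188.
Subordinated notes weight = 973/3460 = 0.2812.
Debt contribution = 0.2812 × 5.25% × (1 − 22.7%) = 1.1412%.
Required equity contribution = 10.92% − 1.1412% = 9.7788%  ⇒  Re = 13.6046%.
CAPM: 13.6046% = 1.28% + β × 6.32%  ⇒  β = 1.9501.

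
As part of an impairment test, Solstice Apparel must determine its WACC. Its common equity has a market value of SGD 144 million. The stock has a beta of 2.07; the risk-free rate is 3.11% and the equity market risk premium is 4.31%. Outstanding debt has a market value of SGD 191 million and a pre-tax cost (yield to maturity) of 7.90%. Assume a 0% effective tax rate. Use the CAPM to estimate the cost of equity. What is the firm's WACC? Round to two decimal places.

Cost of equity via CAPM: Re = 3.11% + 2.07 × 4.31% = 12.0317%.
Total capital V = 144 + 191 = 335.
Equity: weight = 144/335 = 0.4299; cost = 12.0317%.
Debt: weight = 191/335 = 0.5701; after-tax cost = 7.9% × (1 − 0%) = 7.9000%.
WACC = 0.4299 × 12.0317% + 0.5701 × 7.9000% = 9.6760%.

9.68%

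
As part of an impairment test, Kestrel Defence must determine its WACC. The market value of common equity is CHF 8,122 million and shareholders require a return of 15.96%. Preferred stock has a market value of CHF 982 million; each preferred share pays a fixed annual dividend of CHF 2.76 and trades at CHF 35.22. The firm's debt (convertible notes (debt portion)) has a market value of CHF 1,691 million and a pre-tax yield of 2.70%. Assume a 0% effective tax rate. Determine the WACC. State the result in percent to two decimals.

Cost of preferred: Rp = 2.76 / 35.22 = 7.8365%.
Total capital V = 8122 + 982 + 1691 = 10795.
Equity: weight = 8122/10795 = 0.7524; cost = 15.96%.
Preferred: weight = 982/10795 = 0.0910; cost = 7.8365%.
Convertible notes (debt portion): weight = 1691/10795 = 0.1566; after-tax cost = 2.7% × (1 − 0%) = 2.7000%.
WACC = 0.7524 × 15.9600% + 0.0910 × 7.8365% + 0.1566 × 2.7000% = 13.1439%.

13.14%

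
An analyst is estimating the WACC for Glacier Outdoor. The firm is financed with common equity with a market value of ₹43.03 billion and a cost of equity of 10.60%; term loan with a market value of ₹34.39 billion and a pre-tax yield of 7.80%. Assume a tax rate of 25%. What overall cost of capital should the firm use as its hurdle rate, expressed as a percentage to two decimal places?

8.49%

Total capital V = 43.03 + 34.39 = 77.42.
Equity: weight = 43.03/77.42 = 0.5558; cost = 10.6%.
Term loan: weight = 34.39/77.42 = 0.4442; after-tax cost = 7.8% × (1 − 25%) = 5.8500%.
WACC = 0.5558 × 10.6000% + 0.4442 × 5.8500% = 8.4900%.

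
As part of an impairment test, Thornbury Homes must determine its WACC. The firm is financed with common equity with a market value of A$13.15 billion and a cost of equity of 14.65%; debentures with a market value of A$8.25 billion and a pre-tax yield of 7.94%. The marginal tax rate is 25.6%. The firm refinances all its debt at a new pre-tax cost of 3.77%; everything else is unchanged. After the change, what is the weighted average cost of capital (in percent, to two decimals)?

After the change:
Total capital V = 13.15 + 8.25 = 21.4.
Equity: weight = 13.15/21.4 = 0.6145; cost = 14.65%.
Debentures: weight = 8.25/21.4 = 0.3855; after-tax cost = 3.77% × (1 − 25.6%) = 2.8049%.
WACC = 0.6145 × 14.6500% + 0.3855 × 2.8049% = 10.0835%.

10.08%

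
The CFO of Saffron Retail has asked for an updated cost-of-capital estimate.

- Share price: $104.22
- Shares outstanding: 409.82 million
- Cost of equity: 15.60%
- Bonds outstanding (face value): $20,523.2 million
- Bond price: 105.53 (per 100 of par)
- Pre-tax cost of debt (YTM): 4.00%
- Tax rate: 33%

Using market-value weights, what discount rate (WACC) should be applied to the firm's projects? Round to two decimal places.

Market value of equity E = 104.22 × 409.82m = 42711.4404m. Market value of debt D = 20523.2m × 105.53/100 = 21658.13296m.
Total capital V = 42711.4404 + 21658.13296 = 64369.57336.
Equity: weight = 42711.4404/64369.57336 = 0.6635; cost = 15.6%.
Bonds outstanding: weight = 21658.13296/64369.57336 = 0.3365; after-tax cost = 4% × (1 − 33%) = 2.6800%.
WACC = 0.6635 × 15.6000% + 0.3365 × 2.6800% = 11.2529%.

11.25%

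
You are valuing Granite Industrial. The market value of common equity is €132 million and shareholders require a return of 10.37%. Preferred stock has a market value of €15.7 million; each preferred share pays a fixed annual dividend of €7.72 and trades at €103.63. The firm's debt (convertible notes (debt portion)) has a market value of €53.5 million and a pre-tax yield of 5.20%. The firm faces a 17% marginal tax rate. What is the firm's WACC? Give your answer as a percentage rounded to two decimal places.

8.53%

Cost of preferred: Rp = 7.72 / 103.63 = 7.4496%.
Total capital V = 132 + 15.7 + 53.5 = 201.2.
Equity: weight = 132/201.2 = 0.6561; cost = 10.37%.
Preferred: weight = 15.7/201.2 = 0.0780; cost = 7.4496%.
Convertible notes (debt portion): weight = 53.5/201.2 = 0.2659; after-tax cost = 5.2% × (1 − 17%) = 4.3160%.
WACC = 0.6561 × 10.3700% + 0.0780 × 7.4496% + 0.2659 × 4.3160% = 8.5323%.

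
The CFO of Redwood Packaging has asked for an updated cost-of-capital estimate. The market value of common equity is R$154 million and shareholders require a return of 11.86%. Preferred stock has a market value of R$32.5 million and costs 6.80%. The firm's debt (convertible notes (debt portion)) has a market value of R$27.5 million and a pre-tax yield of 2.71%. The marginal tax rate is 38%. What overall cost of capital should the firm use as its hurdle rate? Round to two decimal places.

9.78%

Total capital V = 154 + 32.5 + 27.5 = 214.
Equity: weight = 154/214 = 0.7196; cost = 11.86%.
Preferred: weight = 32.5/214 = 0.1519; cost = 6.8%.
Convertible notes (debt portion): weight = 27.5/214 = 0.1285; after-tax cost = 2.71% × (1 − 38%) = 1.6802%.
WACC = 0.7196 × 11.8600% + 0.1519 × 6.8000% + 0.1285 × 1.6802% = 9.7834%.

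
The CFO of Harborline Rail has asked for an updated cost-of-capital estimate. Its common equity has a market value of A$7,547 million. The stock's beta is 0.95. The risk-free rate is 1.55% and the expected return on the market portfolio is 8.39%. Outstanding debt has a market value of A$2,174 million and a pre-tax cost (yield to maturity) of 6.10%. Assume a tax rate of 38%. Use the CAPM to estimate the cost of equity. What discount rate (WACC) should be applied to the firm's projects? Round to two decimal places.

7.09%

Market risk premium = 8.39% − 1.55% = 6.84%.
Cost of equity via CAPM: Re = 1.55% + 0.95 × 6.84% = 8.0480%.
Total capital V = 7547 + 2174 = 9721.
Equity: weight = 7547/9721 = 0.7764; cost = 8.048%.
Debt: weight = 2174/9721 = 0.2236; after-tax cost = 6.1% × (1 − 38%) = 3.7820%.
WACC = 0.7764 × 8.0480% + 0.2236 × 3.7820% = 7.0940%.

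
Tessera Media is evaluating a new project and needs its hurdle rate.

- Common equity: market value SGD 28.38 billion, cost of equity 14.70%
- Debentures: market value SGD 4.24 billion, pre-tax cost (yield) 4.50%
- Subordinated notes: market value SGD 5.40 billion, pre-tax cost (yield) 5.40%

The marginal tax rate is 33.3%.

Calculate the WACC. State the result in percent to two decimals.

11.82%

Total capital V = 28.38 + 4.24 + 5.4 = 38.02.
Equity: weight = 28.38/38.02 = 0.7464; cost = 14.7%.
Debentures: weight = 4.24/38.02 = 0.1115; after-tax cost = 4.5% × (1 − 33.3%) = 3.0015%.
Subordinated notes: weight = 5.4/38.02 = 0.1420; after-tax cost = 5.4% × (1 − 33.3%) = 3.6018%.
WACC = 0.7464 × 14.7000% + 0.1115 × 3.0015% + 0.1420 × 3.6018% = 11.8191%.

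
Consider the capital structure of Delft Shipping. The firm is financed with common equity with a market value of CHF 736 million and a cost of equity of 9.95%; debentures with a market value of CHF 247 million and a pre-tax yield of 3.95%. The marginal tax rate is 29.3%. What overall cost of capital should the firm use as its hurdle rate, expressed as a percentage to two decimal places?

8.15%

Total capital V = 736 + 247 = 983.
Equity: weight = 736/983 = 0.7487; cost = 9.95%.
Debentures: weight = 247/983 = 0.2513; after-tax cost = 3.95% × (1 − 29.3%) = 2.7927%.
WACC = 0.7487 × 9.9500% + 0.2513 × 2.7927% = 8.1516%.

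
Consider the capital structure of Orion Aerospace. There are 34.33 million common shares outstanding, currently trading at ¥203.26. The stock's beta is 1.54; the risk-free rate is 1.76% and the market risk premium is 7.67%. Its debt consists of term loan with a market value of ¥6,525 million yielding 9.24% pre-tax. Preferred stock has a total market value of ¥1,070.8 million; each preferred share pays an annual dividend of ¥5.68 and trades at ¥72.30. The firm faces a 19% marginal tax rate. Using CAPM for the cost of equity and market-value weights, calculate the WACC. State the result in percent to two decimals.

Cost of equity via CAPM: Re = 1.76% + 1.54 × 7.67% = 13.5718%.
Cost of preferred: Rp = 5.68 / 72.3 = 7.8562%.
Market value of equity E = 203.26 × 34.33m = 6977.9158m.
Total capital V = 6977.9158 + 1070.8 + 6525 = 14573.7158.
Equity: weight = 6977.9158/14573.7158 = 0.4788; cost = 13.5718%.
Preferred: weight = 1070.8/14573.7158 = 0.0735; cost = 7.8562%.
Term loan: weight = 6525/14573.7158 = 0.4477; after-tax cost = 9.24% × (1 − 19%) = 7.4844%.
WACC = 0.4788 × 13.5718% + 0.0735 × 7.8562% + 0.4477 × 7.4844% = 10.4264%.

10.43%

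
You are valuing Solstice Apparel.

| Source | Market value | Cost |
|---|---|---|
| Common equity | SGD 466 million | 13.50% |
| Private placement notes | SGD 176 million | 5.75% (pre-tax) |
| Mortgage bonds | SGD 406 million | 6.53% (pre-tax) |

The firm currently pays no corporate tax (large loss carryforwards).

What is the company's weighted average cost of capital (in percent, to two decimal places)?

Total capital V = 466 + 176 + 406 = 1048.
Equity: weight = 466/1048 = 0.4447; cost = 13.5%.
Private placement notes: weight = 176/1048 = 0.1679; after-tax cost = 5.75% × (1 − 0%) = 5.7500%.
Mortgage bonds: weight = 406/1048 = 0.3874; after-tax cost = 6.53% × (1 − 0%) = 6.5300%.
WACC = 0.4447 × 13.5000% + 0.1679 × 5.7500% + 0.3874 × 6.5300% = 9.4983%.

9.50%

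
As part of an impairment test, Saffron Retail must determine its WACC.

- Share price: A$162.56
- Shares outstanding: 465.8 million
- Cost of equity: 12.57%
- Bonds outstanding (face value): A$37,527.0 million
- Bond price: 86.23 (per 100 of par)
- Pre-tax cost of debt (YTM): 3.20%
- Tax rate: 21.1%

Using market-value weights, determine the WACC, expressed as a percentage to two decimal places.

Market value of equity E = 162.56 × 465.8m = 75720.448m. Market value of debt D = 37527m × 86.23/100 = 32359.5321m.
Total capital V = 75720.448 + 32359.5321 = 108079.9801.
Equity: weight = 75720.448/108079.9801 = 0.7006; cost = 12.57%.
Bonds outstanding: weight = 32359.5321/108079.9801 = 0.2994; after-tax cost = 3.2% × (1 − 21.1%) = 2.5248%.
WACC = 0.7006 × 12.5700% + 0.2994 × 2.5248% = 9.5624%.

9.56%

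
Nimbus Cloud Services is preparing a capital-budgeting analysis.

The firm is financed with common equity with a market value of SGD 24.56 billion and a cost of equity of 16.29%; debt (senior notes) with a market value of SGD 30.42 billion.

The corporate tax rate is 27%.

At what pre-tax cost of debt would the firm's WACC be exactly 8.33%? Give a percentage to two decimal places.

Total capital V = 24.56 + 30.42 = 54.98.
Equity weight = 24.56/54.98 = 0.4467.
Senior notes weight = 30.42/54.98 = 0.5533.
Equity contribution = 0.4467 × 16.29% = 7.2769%.
Remaining for debt = 8.33% − 7.2769% = 1.0531%.
Rd × (1 − 27%) × 0.5533 = 1.0531%  ⇒  Rd = 2.6074%.

2.61%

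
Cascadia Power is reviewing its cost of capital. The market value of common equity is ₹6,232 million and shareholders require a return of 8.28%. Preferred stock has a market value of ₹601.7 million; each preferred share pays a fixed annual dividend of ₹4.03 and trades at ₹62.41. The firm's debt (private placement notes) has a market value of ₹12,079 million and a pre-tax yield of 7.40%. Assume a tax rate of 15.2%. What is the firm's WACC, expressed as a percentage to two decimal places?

6.94%

Cost of preferred: Rp = 4.03 / 62.41 = 6.4573%.
Total capital V = 6232 + 601.7 + 12079 = 18912.7.
Equity: weight = 6232/18912.7 = 0.3295; cost = 8.28%.
Preferred: weight = 601.7/18912.7 = 0.0318; cost = 6.4573%.
Private placement notes: weight = 12079/18912.7 = 0.6387; after-tax cost = 7.4% × (1 − 15.2%) = 6.2752%.
WACC = 0.3295 × 8.2800% + 0.0318 × 6.4573% + 0.6387 × 6.2752% = 6.9416%.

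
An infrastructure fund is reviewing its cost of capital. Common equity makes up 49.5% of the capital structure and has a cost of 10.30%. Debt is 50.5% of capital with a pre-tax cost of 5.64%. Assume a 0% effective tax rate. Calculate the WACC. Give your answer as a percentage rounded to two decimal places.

7.95%

After-tax cost of debt = 5.64% × (1 − 0%) = 5.6400%.
WACC = 0.495 × 10.3000% + 0.505 × 5.6400% = 7.9467%.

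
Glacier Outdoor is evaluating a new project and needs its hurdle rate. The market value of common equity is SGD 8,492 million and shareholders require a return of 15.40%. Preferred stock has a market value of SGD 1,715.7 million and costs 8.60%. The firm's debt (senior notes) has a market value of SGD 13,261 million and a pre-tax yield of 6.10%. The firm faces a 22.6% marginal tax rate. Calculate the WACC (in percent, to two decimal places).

Total capital V = 8492 + 1715.7 + 13261 = 23468.7.
Equity: weight = 8492/23468.7 = 0.3618; cost = 15.4%.
Preferred: weight = 1715.7/23468.7 = 0.0731; cost = 8.6%.
Senior notes: weight = 13261/23468.7 = 0.5651; after-tax cost = 6.1% × (1 − 22.6%) = 4.7214%.
WACC = 0.3618 × 15.4000% + 0.0731 × 8.6000% + 0.5651 × 4.7214% = 8.8689%.

8.87%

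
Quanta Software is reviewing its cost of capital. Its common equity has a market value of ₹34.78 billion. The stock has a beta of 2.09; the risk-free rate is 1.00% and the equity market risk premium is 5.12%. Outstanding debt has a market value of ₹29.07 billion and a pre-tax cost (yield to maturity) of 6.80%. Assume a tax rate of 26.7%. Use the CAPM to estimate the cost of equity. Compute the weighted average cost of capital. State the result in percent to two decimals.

8.64%

Cost of equity via CAPM: Re = 1.0% + 2.09 × 5.12% = 11.7008%.
Total capital V = 34.78 + 29.07 = 63.85.
Equity: weight = 34.78/63.85 = 0.5447; cost = 11.7008%.
Debt: weight = 29.07/63.85 = 0.4553; after-tax cost = 6.8% × (1 − 26.7%) = 4.9844%.
WACC = 0.5447 × 11.7008% + 0.4553 × 4.9844% = 8.6429%.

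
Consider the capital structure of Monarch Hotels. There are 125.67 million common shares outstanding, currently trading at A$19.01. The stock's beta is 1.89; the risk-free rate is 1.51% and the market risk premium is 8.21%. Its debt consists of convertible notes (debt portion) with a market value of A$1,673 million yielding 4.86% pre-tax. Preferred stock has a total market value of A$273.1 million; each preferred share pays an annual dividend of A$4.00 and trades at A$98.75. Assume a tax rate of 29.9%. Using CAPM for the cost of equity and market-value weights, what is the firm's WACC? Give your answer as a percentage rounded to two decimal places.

10.95%

Cost of equity via CAPM: Re = 1.51% + 1.89 × 8.21% = 17.0269%.
Cost of preferred: Rp = 4.0 / 98.75 = 4.0506%.
Market value of equity E = 19.01 × 125.67m = 2388.9867m.
Total capital V = 2388.9867 + 273.1 + 1673 = 4335.0867.
Equity: weight = 2388.9867/4335.0867 = 0.5511; cost = 17.0269%.
Preferred: weight = 273.1/4335.0867 = 0.0630; cost = 4.0506%.
Convertible notes (debt portion): weight = 1673/4335.0867 = 0.3859; after-tax cost = 4.86% × (1 − 29.9%) = 3.4069%.
WACC = 0.5511 × 17.0269% + 0.0630 × 4.0506% + 0.3859 × 3.4069% = 10.9532%.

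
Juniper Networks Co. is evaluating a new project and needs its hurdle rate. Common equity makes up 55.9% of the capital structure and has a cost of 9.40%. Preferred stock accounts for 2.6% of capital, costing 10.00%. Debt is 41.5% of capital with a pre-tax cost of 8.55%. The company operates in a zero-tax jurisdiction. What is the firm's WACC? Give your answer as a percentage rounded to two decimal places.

9.06%

After-tax cost of debt = 8.55% × (1 − 0%) = 8.5500%.
WACC = 0.559 × 9.4000% + 0.026 × 10.0000% + 0.415 × 8.5500% = 9.0628%.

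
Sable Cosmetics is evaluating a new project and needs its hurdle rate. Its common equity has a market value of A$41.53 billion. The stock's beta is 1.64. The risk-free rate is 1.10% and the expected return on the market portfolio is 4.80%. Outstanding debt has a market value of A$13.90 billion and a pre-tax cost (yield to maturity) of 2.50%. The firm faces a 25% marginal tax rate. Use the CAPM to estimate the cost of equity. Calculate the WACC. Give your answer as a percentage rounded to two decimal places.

5.84%

Market risk premium = 4.8% − 1.1% = 3.7%.
Cost of equity via CAPM: Re = 1.1% + 1.64 × 3.7% = 7.1680%.
Total capital V = 41.53 + 13.9 = 55.43.
Equity: weight = 41.53/55.43 = 0.7492; cost = 7.168%.
Debt: weight = 13.9/55.43 = 0.2508; after-tax cost = 2.5% × (1 − 25%) = 1.8750%.
WACC = 0.7492 × 7.1680% + 0.2508 × 1.8750% = 5.8407%.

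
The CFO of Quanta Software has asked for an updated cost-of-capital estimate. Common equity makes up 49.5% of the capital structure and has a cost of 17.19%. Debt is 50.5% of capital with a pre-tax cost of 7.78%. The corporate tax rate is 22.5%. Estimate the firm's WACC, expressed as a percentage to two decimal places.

After-tax cost of debt = 7.78% × (1 − 22.5%) = 6.0295%.
WACC = 0.495 × 17.1900% + 0.505 × 6.0295% = 11.5539%.

11.55%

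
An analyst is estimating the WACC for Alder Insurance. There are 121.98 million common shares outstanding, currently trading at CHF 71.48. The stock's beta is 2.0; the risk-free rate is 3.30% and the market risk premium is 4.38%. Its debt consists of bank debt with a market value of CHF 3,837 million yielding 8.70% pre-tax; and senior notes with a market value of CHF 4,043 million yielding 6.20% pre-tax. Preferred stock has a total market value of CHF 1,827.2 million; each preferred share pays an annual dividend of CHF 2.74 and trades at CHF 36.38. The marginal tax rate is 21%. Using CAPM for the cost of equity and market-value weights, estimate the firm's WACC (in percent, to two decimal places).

Cost of equity via CAPM: Re = 3.3% + 2.0 × 4.38% = 12.0600%.
Cost of preferred: Rp = 2.74 / 36.38 = 7.5316%.
Market value of equity E = 71.48 × 121.98m = 8719.1304m.
Total capital V = 8719.1304 + 1827.2 + 3837 + 4043 = 18426.3304.
Equity: weight = 8719.1304/18426.3304 = 0.4732; cost = 12.06%.
Preferred: weight = 1827.2/18426.3304 = 0.0992; cost = 7.5316%.
Bank debt: weight = 3837/18426.3304 = 0.2082; after-tax cost = 8.7% × (1 − 21%) = 6.8730%.
Senior notes: weight = 4043/18426.3304 = 0.2194; after-tax cost = 6.2% × (1 − 21%) = 4.8980%.
WACC = 0.4732 × 12.0600% + 0.0992 × 7.5316% + 0.2082 × 6.8730% + 0.2194 × 4.8980% = 8.9594%.

8.96%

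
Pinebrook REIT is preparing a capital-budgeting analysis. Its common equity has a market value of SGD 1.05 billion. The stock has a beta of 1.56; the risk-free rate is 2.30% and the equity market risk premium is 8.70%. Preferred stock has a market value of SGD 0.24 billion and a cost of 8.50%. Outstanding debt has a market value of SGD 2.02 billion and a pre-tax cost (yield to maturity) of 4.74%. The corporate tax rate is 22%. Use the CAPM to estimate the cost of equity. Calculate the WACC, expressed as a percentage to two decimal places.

Cost of equity via CAPM: Re = 2.3% + 1.56 × 8.7% = 15.8720%.
Total capital V = 1.05 + 0.24 + 2.02 = 3.31.
Equity: weight = 1.05/3.31 = 0.3172; cost = 15.872%.
Preferred: weight = 0.24/3.31 = 0.0725; cost = 8.5%.
Debt: weight = 2.02/3.31 = 0.6103; after-tax cost = 4.74% × (1 − 22%) = 3.6972%.
WACC = 0.3172 × 15.8720% + 0.0725 × 8.5000% + 0.6103 × 3.6972% = 7.9075%.

7.91%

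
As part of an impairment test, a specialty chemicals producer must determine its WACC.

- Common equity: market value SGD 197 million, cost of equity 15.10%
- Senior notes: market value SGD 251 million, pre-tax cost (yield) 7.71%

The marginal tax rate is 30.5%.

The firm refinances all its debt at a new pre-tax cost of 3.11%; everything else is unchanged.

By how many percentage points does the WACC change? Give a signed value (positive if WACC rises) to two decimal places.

-1.79 pp

Current WACC:
Total capital V = 197 + 251 = 448.
Equity: weight = 197/448 = 0.4397; cost = 15.1%.
Senior notes: weight = 251/448 = 0.5603; after-tax cost = 7.71% × (1 − 30.5%) = 5.3585%.
WACC = 0.4397 × 15.1000% + 0.5603 × 5.3585% = 9.6421%.
After the change:
Total capital V = 197 + 251 = 448.
Equity: weight = 197/448 = 0.4397; cost = 15.1%.
Senior notes: weight = 251/448 = 0.5603; after-tax cost = 3.11% × (1 − 30.5%) = 2.1615%.
WACC = 0.4397 × 15.1000% + 0.5603 × 2.1615% = 7.8509%.
Change in WACC = 7.8509% − 9.6421% = -1.7912 pp.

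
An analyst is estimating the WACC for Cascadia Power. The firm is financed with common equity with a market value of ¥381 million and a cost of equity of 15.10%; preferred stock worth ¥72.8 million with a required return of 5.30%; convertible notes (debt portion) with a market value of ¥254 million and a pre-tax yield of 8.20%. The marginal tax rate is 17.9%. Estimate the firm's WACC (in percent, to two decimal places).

11.09%

Total capital V = 381 + 72.8 + 254 = 707.8.
Equity: weight = 381/707.8 = 0.5383; cost = 15.1%.
Preferred: weight = 72.8/707.8 = 0.1029; cost = 5.3%.
Convertible notes (debt portion): weight = 254/707.8 = 0.3589; after-tax cost = 8.2% × (1 − 17.9%) = 6.7322%.
WACC = 0.5383 × 15.1000% + 0.1029 × 5.3000% + 0.3589 × 6.7322% = 11.0892%.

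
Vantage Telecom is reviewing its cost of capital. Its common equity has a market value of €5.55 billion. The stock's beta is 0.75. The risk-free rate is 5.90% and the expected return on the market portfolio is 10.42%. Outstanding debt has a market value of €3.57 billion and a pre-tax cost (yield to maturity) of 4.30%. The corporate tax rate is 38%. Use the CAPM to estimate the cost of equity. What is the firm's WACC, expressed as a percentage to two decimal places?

Market risk premium = 10.42% − 5.9% = 4.52%.
Cost of equity via CAPM: Re = 5.9% + 0.75 × 4.52% = 9.2900%.
Total capital V = 5.55 + 3.57 = 9.12.
Equity: weight = 5.55/9.12 = 0.6086; cost = 9.29%.
Debt: weight = 3.57/9.12 = 0.3914; after-tax cost = 4.3% × (1 − 38%) = 2.6660%.
WACC = 0.6086 × 9.2900% + 0.3914 × 2.6660% = 6.6971%.

6.70%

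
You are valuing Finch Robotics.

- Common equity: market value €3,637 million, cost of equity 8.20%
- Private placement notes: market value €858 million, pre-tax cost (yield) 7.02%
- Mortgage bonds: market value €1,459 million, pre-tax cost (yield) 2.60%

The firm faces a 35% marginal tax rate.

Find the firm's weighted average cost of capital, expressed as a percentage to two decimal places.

Total capital V = 3637 + 858 + 1459 = 5954.
Equity: weight = 3637/5954 = 0.6108; cost = 8.2%.
Private placement notes: weight = 858/5954 = 0.1441; after-tax cost = 7.02% × (1 − 35%) = 4.5630%.
Mortgage bonds: weight = 1459/5954 = 0.2450; after-tax cost = 2.6% × (1 − 35%) = 1.6900%.
WACC = 0.6108 × 8.2000% + 0.1441 × 4.5630% + 0.2450 × 1.6900% = 6.0806%.

6.08%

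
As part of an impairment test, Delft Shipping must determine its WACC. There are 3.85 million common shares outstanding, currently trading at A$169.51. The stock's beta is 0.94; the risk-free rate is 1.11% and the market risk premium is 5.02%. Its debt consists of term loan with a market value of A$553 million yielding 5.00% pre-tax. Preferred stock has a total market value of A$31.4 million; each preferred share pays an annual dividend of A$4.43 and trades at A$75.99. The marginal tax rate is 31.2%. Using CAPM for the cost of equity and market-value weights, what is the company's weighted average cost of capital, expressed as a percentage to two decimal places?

4.76%

Cost of equity via CAPM: Re = 1.11% + 0.94 × 5.02% = 5.8288%.
Cost of preferred: Rp = 4.43 / 75.99 = 5.8297%.
Market value of equity E = 169.51 × 3.85m = 652.6135m.
Total capital V = 652.6135 + 31.4 + 553 = 1237.0135.
Equity: weight = 652.6135/1237.0135 = 0.5276; cost = 5.8288%.
Preferred: weight = 31.4/1237.0135 = 0.0254; cost = 5.8297%.
Term loan: weight = 553/1237.0135 = 0.4470; after-tax cost = 5% × (1 − 31.2%) = 3.4400%.
WACC = 0.5276 × 5.8288% + 0.0254 × 5.8297% + 0.4470 × 3.4400% = 4.7609%.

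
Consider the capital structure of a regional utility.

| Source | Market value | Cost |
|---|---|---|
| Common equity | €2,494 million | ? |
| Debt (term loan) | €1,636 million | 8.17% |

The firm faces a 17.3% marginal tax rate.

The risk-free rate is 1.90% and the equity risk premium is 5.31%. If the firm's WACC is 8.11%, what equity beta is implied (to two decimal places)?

1.34

Total capital V = 2494 + 1636 = 4130.
Equity weight = 2494/4130 = 0.6039.
Term loan weight = 1636/4130 = 0.3961.
Debt contribution = 0.3961 × 8.17% × (1 − 17.3%) = 2.6765%.
Required equity contribution = 8.11% − 2.6765% = 5.4335%  ⇒  Re = 8.9978%.
CAPM: 8.9978% = 1.9% + β × 5.31%  ⇒  β = 1.3367.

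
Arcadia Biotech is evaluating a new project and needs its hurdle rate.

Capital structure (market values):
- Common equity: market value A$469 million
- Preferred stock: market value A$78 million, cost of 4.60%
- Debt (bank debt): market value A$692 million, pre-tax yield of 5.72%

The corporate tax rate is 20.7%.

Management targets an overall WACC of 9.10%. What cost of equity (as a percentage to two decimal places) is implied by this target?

Total capital V = 469 + 78 + 692 = 1239.
Equity weight = 469/1239 = 0.3785.
Preferred weight = 78/1239 = 0.0630.
Bank debt weight = 692/1239 = 0.5585.
Debt contribution = 0.5585 × 5.72% × (1 − 20.7%) = 2.5334%.
Preferred contribution = 0.0630 × 4.6% = 0.2896%.
Required equity contribution = 9.1% − 2.8230% = 6.2770%.
Re = 6.2770% / 0.3785 = 16.5825%.

16.58%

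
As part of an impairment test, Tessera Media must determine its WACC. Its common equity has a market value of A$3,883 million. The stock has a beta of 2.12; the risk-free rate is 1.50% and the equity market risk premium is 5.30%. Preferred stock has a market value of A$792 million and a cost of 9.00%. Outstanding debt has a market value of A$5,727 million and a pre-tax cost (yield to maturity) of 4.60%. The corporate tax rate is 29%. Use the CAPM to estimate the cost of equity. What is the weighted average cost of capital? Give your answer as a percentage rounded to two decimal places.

7.24%

Cost of equity via CAPM: Re = 1.5% + 2.12 × 5.3% = 12.7360%.
Total capital V = 3883 + 792 + 5727 = 10402.
Equity: weight = 3883/10402 = 0.3733; cost = 12.736%.
Preferred: weight = 792/10402 = 0.0761; cost = 9%.
Debt: weight = 5727/10402 = 0.5506; after-tax cost = 4.6% × (1 − 29%) = 3.2660%.
WACC = 0.3733 × 12.7360% + 0.0761 × 9.0000% + 0.5506 × 3.2660% = 7.2377%.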